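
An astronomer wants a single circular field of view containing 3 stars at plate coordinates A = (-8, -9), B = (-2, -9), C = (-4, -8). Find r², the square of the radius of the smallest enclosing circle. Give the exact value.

Side lengths²: AB² = 36, AC² = 17, BC² = 5.
Since AB² = 36 ≥ 17 + 5 = 22, the angle opposite AB is not acute, so the smallest enclosing circle has AB as diameter.
Centre = midpoint of AB = (-5, -9), r² = 36/4 = 9.

9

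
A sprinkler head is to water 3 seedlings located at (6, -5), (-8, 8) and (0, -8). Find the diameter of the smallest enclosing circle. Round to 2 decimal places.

Call the three points A, B, C in the order given.
Side lengths²: AB² = 365, AC² = 45, BC² = 320.
Since AB² = 365 ≥ 320 + 45 = 365, the angle opposite AB is not acute, so the smallest enclosing circle has AB as diameter.
Centre = midpoint of AB = (-1, 1.5), r² = 365/4 = 91.25.
Diameter = 2r = 2√(91.25) ≈ 19.10.

19.10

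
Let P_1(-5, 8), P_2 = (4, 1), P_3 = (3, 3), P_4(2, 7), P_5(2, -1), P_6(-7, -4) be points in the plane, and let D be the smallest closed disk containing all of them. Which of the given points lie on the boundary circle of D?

A smallest enclosing disk is always determined by at most three of the input points on its boundary.
The farthest pair is P_4–P_6 with squared distance 202. The circle on this segment as diameter has centre (-2.5, 1.5) and r² = 202/4 = 50.5.
Check P_1: distance² to centre = 48.5 ≤ 50.5, so it lies inside.
All remaining points lie in this disk, and no smaller disk contains both endpoints, so this is the minimum enclosing circle.
The points at distance exactly r from the centre are P_4, P_6 — 2 points.

P_4, P_6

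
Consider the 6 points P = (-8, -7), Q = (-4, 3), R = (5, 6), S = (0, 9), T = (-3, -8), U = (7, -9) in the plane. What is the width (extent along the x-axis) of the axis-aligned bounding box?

max x = 7, min x = -8, so width = 15.

15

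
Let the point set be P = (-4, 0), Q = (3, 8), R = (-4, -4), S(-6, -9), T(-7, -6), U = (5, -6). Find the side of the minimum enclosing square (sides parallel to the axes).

The bounding box has width 12 and height 17.
An axis-aligned square enclosing the set must have side ≥ max(width, height).
So the minimum side is max(12, 17) = 17.

17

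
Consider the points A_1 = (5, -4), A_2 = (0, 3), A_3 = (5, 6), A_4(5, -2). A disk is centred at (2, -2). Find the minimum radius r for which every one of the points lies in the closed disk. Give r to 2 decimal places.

8.54

The required radius is the distance from (2, -2) to the farthest point.
Squared distances: 13, 29, 73, 9.
Maximum is 73, attained at A_3.
r = √73 ≈ 8.54.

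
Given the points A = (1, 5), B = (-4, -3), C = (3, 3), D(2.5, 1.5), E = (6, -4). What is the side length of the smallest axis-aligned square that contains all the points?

10

The bounding box has width 10 and height 9.
An axis-aligned square enclosing the set must have side ≥ max(width, height).
So the minimum side is max(10, 9) = 10.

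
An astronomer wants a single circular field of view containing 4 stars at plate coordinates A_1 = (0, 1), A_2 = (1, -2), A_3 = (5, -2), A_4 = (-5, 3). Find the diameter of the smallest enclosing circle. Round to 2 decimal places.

The minimum enclosing circle of a finite set is fixed by two of the points (as a diameter) or three (as a circumcircle).
The farthest pair is A_3–A_4 with squared distance 125. The circle on this segment as diameter has centre (0, 0.5) and r² = 125/4 = 31.25.
Check A_1: distance² to centre = 0.25 ≤ 31.25, so it lies inside.
All remaining points lie in this disk, and no smaller disk contains both endpoints, so this is the minimum enclosing circle.
Diameter = 2r = 2√(31.25) ≈ 11.18.

11.18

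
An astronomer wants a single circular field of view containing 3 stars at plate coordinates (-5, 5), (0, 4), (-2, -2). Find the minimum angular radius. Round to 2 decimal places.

3.84

Call the three points A, B, C in the order given.
Side lengths²: AB² = 26, AC² = 58, BC² = 40.
Since AC² = 58 < 40 + 26 = 66, the triangle is acute, so the smallest enclosing circle is the circumcircle.
Circumcentre = (-3.0625, 1.6875), r² = 14.7265625.
r = √(14.7265625) ≈ 3.84.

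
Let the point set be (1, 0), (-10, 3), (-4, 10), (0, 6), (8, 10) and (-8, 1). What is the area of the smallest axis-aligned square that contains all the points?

The bounding box has width 18 and height 10.
An axis-aligned square enclosing the set must have side ≥ max(width, height).
So the minimum side is max(18, 10) = 18.
Area = 18² = 324.

324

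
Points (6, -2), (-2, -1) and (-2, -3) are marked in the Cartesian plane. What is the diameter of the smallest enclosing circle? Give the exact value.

8.125

Call the three points A, B, C in the order given.
Side lengths²: AB² = 65, AC² = 65, BC² = 4.
Since AC² = 65 < 65 + 4 = 69, the triangle is acute, so the smallest enclosing circle is the circumcircle.
Circumcentre = (1.9375, -2), r² = 16.50390625.
Diameter = 2r = 2√(16.50390625) = 8.125.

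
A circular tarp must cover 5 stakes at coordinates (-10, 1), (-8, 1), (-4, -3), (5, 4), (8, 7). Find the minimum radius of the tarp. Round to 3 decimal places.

9.487

A smallest enclosing disk is always determined by at most three of the input points on its boundary.
The farthest pair is (-10, 1)–(8, 7) with squared distance 360. The circle on this segment as diameter has centre (-1, 4) and r² = 360/4 = 90.
Check (-8, 1): distance² to centre = 58 ≤ 90, so it lies inside.
All remaining points lie in this disk, and no smaller disk contains both endpoints, so this is the minimum enclosing circle.
r = √90 ≈ 9.487.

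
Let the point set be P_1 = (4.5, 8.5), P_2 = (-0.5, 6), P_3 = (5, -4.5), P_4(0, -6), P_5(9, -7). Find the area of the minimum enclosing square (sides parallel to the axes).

240.25

The bounding box has width 9.5 and height 15.5.
An axis-aligned square enclosing the set must have side ≥ max(width, height).
So the minimum side is max(9.5, 15.5) = 15.5.
Area = 15.5² = 240.25.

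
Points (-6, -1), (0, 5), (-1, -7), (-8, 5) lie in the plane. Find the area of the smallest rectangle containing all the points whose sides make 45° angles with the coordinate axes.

123.5

In coordinates u = x + y, v = x − y the rectangle is axis-aligned; the map (x,y)→(u,v) scales areas by 2.
u-values: -7, 5, -8, -3; range = 5 − (-8) = 13.
v-values: -5, -5, 6, -13; range = 6 − (-13) = 19.
Area = (13 × 19) / 2 = 123.5.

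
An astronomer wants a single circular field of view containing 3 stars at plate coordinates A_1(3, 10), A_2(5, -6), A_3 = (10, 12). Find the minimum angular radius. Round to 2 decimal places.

9.34

Side lengths²: A_1A_2² = 260, A_1A_3² = 53, A_2A_3² = 349.
Since A_2A_3² = 349 ≥ 260 + 53 = 313, the angle opposite A_2A_3 is not acute, so the smallest enclosing circle has A_2A_3 as diameter.
Centre = midpoint of A_2A_3 = (7.5, 3), r² = 349/4 = 87.25.
r = √(87.25) ≈ 9.34.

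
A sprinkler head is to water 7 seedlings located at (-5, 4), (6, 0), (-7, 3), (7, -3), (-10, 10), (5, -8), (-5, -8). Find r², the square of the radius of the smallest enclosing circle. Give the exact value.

137.25

By Welzl's lemma the MEC is supported by two points (diametrically opposite) or three points (on a circumcircle).
The farthest pair is (-10, 10)–(5, -8) with squared distance 549. The circle on this segment as diameter has centre (-2.5, 1) and r² = 549/4 = 137.25.
Check (-5, 4): distance² to centre = 15.25 ≤ 137.25, so it lies inside.
All remaining points lie in this disk, and no smaller disk contains both endpoints, so this is the minimum enclosing circle.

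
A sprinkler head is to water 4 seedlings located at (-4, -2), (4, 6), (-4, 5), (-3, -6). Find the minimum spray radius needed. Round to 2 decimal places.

6.95

The farthest pair is (4, 6)–(-3, -6) with squared distance 193. The circle on this segment as diameter has centre (0.5, 0) and r² = 193/4 = 48.25.
Check (-4, -2): distance² to centre = 24.25 ≤ 48.25, so it lies inside.
All remaining points lie in this disk, and no smaller disk contains both endpoints, so this is the minimum enclosing circle.
r = √(48.25) ≈ 6.95.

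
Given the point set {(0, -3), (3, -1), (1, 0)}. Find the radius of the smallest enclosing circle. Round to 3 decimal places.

1.821

Call the three points A, B, C in the order given.
Side lengths²: AB² = 13, AC² = 10, BC² = 5.
Since AB² = 13 < 10 + 5 = 15, the triangle is acute, so the smallest enclosing circle is the circumcircle.
Circumcentre = (19/14, -25/14), r² = 325/98.
r = √(325/98) ≈ 1.821.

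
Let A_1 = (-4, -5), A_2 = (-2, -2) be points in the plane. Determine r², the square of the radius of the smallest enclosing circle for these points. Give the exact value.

3.25

The smallest circle enclosing two points has them as diameter endpoints.
Centre = midpoint = (-3, -3.5); r² = |A_1A_2|²/4 = 13/4 = 3.25.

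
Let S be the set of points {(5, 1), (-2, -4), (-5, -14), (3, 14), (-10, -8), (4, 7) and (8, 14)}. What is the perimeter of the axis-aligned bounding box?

92

Width = max x − min x = 8 − (-10) = 18.
Height = max y − min y = 14 − (-14) = 28.
Perimeter = 2(18 + 28) = 92.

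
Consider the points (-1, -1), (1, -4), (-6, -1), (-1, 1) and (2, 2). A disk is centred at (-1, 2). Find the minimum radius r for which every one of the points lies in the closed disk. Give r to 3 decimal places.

6.325

The required radius is the distance from (-1, 2) to the farthest point.
Squared distances: 9, 40, 34, 1, 9.
Maximum is 40, attained at (1, -4).
r = √40 ≈ 6.325.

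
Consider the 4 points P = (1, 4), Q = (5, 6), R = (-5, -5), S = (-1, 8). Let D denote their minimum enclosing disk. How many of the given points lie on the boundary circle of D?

3

The minimum enclosing circle is determined by three boundary points: Q, R, S.
Their circumcentre is (-11/86, 53/86) with r² = 204425/3698.
The farthest remaining point P is at distance² 47045/3698 ≤ 204425/3698.
The points at distance exactly r from the centre are Q, R, S — 3 points.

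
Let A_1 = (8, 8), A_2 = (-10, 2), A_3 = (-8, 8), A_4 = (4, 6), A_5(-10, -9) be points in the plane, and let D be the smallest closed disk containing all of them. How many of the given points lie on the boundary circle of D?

The farthest pair is A_1–A_5 with squared distance 613. The circle on this segment as diameter has centre (-1, -0.5) and r² = 613/4 = 153.25.
Check A_2: distance² to centre = 87.25 ≤ 153.25, so it lies inside.
All remaining points lie in this disk, and no smaller disk contains both endpoints, so this is the minimum enclosing circle.
The points at distance exactly r from the centre are A_1, A_5 — 2 points.

2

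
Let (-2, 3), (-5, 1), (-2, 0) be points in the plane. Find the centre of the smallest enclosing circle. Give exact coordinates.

Call the three points A, B, C in the order given.
Side lengths²: AB² = 13, AC² = 9, BC² = 10.
Since AB² = 13 < 10 + 9 = 19, the triangle is acute, so the smallest enclosing circle is the circumcircle.
Circumcentre = (-19/6, 1.5), r² = 65/18.
Centre = (-19/6, 1.5).

(-19/6, 1.5)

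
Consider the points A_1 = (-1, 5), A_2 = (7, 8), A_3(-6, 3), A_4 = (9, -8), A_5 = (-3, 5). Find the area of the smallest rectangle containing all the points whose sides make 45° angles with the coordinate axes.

In coordinates u = x + y, v = x − y the rectangle is axis-aligned; the map (x,y)→(u,v) scales areas by 2.
u-values: 4, 15, -3, 1, 2; range = 15 − (-3) = 18.
v-values: -6, -1, -9, 17, -8; range = 17 − (-9) = 26.
Area = (18 × 26) / 2 = 234.

234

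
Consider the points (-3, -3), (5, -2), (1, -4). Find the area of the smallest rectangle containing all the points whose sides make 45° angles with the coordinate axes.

31.5

In coordinates u = x + y, v = x − y the rectangle is axis-aligned; the map (x,y)→(u,v) scales areas by 2.
u-values: -6, 3, -3; range = 3 − (-6) = 9.
v-values: 0, 7, 5; range = 7 − 0 = 7.
Area = (9 × 7) / 2 = 31.5.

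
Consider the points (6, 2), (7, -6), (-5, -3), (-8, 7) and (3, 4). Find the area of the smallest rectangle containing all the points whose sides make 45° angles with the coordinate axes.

In coordinates u = x + y, v = x − y the rectangle is axis-aligned; the map (x,y)→(u,v) scales areas by 2.
u-values: 8, 1, -8, -1, 7; range = 8 − (-8) = 16.
v-values: 4, 13, -2, -15, -1; range = 13 − (-15) = 28.
Area = (16 × 28) / 2 = 224.

224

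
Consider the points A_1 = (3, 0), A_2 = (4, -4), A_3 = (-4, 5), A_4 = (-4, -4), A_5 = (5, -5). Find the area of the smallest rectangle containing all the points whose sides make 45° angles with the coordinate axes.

In coordinates u = x + y, v = x − y the rectangle is axis-aligned; the map (x,y)→(u,v) scales areas by 2.
u-values: 3, 0, 1, -8, 0; range = 3 − (-8) = 11.
v-values: 3, 8, -9, 0, 10; range = 10 − (-9) = 19.
Area = (11 × 19) / 2 = 104.5.

104.5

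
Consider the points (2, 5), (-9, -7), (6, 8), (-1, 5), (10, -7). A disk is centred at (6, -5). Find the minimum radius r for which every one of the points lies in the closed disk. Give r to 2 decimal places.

The required radius is the distance from (6, -5) to the farthest point.
Squared distances: 116, 229, 169, 149, 20.
Maximum is 229, attained at (-9, -7).
r = √229 ≈ 15.13.

15.13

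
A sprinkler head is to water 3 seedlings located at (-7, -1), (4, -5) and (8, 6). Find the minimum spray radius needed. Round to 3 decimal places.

Call the three points A, B, C in the order given.
Side lengths²: AB² = 137, AC² = 274, BC² = 137.
Since AC² = 274 ≥ 137 + 137 = 274, the angle opposite AC is not acute, so the smallest enclosing circle has AC as diameter.
Centre = midpoint of AC = (0.5, 2.5), r² = 274/4 = 68.5.
r = √(68.5) ≈ 8.276.

8.276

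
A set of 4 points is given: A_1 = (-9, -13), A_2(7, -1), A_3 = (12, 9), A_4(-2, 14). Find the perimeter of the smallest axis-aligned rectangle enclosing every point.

Width = max x − min x = 12 − (-9) = 21.
Height = max y − min y = 14 − (-13) = 27.
Perimeter = 2(21 + 27) = 96.

96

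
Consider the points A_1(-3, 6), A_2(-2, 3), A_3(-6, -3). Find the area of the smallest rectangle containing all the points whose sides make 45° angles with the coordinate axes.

36

In coordinates u = x + y, v = x − y the rectangle is axis-aligned; the map (x,y)→(u,v) scales areas by 2.
u-values: 3, 1, -9; range = 3 − (-9) = 12.
v-values: -9, -5, -3; range = -3 − (-9) = 6.
Area = (12 × 6) / 2 = 36.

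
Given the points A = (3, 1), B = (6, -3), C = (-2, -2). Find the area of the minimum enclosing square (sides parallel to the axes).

64

The bounding box has width 8 and height 4.
An axis-aligned square enclosing the set must have side ≥ max(width, height).
So the minimum side is max(8, 4) = 8.
Area = 8² = 64.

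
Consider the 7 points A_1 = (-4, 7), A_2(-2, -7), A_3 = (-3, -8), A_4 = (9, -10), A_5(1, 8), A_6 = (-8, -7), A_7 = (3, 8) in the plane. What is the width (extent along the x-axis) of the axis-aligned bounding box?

max x = 9, min x = -8, so width = 17.

17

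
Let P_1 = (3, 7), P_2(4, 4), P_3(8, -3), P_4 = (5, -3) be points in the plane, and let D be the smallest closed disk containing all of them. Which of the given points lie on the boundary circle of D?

P_1, P_3

By Welzl's lemma the MEC is supported by two points (diametrically opposite) or three points (on a circumcircle).
The farthest pair is P_1–P_3 with squared distance 125. The circle on this segment as diameter has centre (5.5, 2) and r² = 125/4 = 31.25.
Check P_2: distance² to centre = 6.25 ≤ 31.25, so it lies inside.
All remaining points lie in this disk, and no smaller disk contains both endpoints, so this is the minimum enclosing circle.
The points at distance exactly r from the centre are P_1, P_3 — 2 points.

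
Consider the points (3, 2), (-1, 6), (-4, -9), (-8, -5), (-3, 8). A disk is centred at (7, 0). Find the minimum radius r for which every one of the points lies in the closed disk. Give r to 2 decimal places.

15.81

The required radius is the distance from (7, 0) to the farthest point.
Squared distances: 20, 100, 202, 250, 164.
Maximum is 250, attained at (-8, -5).
r = √250 ≈ 15.81.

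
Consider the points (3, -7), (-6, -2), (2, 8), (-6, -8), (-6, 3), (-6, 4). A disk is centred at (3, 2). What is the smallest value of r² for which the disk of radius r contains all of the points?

181

The required radius is the distance from (3, 2) to the farthest point.
Squared distances: 81, 97, 37, 181, 82, 85.
Maximum is 181, attained at (-6, -8).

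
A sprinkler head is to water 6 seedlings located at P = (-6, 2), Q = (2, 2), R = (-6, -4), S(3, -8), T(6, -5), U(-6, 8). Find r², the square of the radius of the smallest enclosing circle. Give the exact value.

The minimum enclosing circle of a finite set is fixed by two of the points (as a diameter) or three (as a circumcircle).
The farthest pair is S–U with squared distance 337. The circle on this segment as diameter has centre (-1.5, 0) and r² = 337/4 = 84.25.
Check P: distance² to centre = 24.25 ≤ 84.25, so it lies inside.
All remaining points lie in this disk, and no smaller disk contains both endpoints, so this is the minimum enclosing circle.

84.25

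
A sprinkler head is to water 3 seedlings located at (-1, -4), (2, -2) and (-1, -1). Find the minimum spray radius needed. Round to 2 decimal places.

1.90

Call the three points A, B, C in the order given.
Side lengths²: AB² = 13, AC² = 9, BC² = 10.
Since AB² = 13 < 10 + 9 = 19, the triangle is acute, so the smallest enclosing circle is the circumcircle.
Circumcentre = (1/6, -2.5), r² = 65/18.
r = √(65/18) ≈ 1.90.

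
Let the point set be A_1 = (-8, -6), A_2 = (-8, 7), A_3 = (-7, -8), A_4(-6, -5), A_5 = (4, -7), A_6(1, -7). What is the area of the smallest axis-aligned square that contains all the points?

225

The bounding box has width 12 and height 15.
An axis-aligned square enclosing the set must have side ≥ max(width, height).
So the minimum side is max(12, 15) = 15.
Area = 15² = 225.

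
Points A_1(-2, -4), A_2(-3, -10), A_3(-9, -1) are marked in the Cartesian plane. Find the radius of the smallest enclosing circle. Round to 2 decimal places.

5.41

Side lengths²: A_1A_2² = 37, A_1A_3² = 58, A_2A_3² = 117.
Since A_2A_3² = 117 ≥ 58 + 37 = 95, the angle opposite A_2A_3 is not acute, so the smallest enclosing circle has A_2A_3 as diameter.
Centre = midpoint of A_2A_3 = (-6, -5.5), r² = 117/4 = 29.25.
r = √(29.25) ≈ 5.41.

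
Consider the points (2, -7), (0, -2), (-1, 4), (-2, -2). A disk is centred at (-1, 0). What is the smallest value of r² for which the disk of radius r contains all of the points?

The required radius is the distance from (-1, 0) to the farthest point.
Squared distances: 58, 5, 16, 5.
Maximum is 58, attained at (2, -7).

58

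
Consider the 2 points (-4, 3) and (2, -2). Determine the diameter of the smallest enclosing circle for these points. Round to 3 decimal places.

The smallest circle enclosing two points has them as diameter endpoints.
Centre = midpoint = (-1, 0.5); r² = |(-4, 3)−(2, -2)|²/4 = 61/4 = 15.25.
Diameter = 2r = 2√(15.25) ≈ 7.810.

7.810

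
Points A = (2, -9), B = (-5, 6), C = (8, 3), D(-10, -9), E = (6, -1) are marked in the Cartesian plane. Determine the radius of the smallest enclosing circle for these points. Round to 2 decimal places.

The minimum enclosing circle of a finite set is fixed by two of the points (as a diameter) or three (as a circumcircle).
The farthest pair is C–D with squared distance 468. The circle on this segment as diameter has centre (-1, -3) and r² = 468/4 = 117.
Check A: distance² to centre = 45 ≤ 117, so it lies inside.
All remaining points lie in this disk, and no smaller disk contains both endpoints, so this is the minimum enclosing circle.
r = √117 ≈ 10.82.

10.82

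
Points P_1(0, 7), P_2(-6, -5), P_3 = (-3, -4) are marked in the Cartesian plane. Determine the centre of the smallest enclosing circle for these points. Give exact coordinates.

(-3, 1)

Side lengths²: P_1P_2² = 180, P_1P_3² = 130, P_2P_3² = 10.
Since P_1P_2² = 180 ≥ 130 + 10 = 140, the angle opposite P_1P_2 is not acute, so the smallest enclosing circle has P_1P_2 as diameter.
Centre = midpoint of P_1P_2 = (-3, 1), r² = 180/4 = 45.
Centre = (-3, 1).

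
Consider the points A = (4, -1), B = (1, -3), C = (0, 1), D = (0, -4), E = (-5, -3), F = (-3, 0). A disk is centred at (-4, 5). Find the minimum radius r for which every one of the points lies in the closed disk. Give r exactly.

The required radius is the distance from (-4, 5) to the farthest point.
Squared distances: 100, 89, 32, 97, 65, 26.
Maximum is 100, attained at A.
r = √100 = 10.

10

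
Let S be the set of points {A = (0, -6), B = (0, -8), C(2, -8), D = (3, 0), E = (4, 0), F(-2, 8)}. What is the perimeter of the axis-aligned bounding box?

Width = max x − min x = 4 − (-2) = 6.
Height = max y − min y = 8 − (-8) = 16.
Perimeter = 2(6 + 16) = 44.

44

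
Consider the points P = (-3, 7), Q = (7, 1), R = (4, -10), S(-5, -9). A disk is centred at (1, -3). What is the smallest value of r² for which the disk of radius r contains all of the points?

116

The required radius is the distance from (1, -3) to the farthest point.
Squared distances: 116, 52, 58, 72.
Maximum is 116, attained at P.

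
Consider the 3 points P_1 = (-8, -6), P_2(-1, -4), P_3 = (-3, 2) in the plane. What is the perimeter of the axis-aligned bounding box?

Width = max x − min x = -1 − (-8) = 7.
Height = max y − min y = 2 − (-6) = 8.
Perimeter = 2(7 + 8) = 30.

30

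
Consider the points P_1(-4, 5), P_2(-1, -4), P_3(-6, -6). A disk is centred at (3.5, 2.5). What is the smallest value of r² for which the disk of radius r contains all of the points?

162.5

The required radius is the distance from (3.5, 2.5) to the farthest point.
Squared distances: 62.5, 62.5, 162.5.
Maximum is 162.5, attained at P_3.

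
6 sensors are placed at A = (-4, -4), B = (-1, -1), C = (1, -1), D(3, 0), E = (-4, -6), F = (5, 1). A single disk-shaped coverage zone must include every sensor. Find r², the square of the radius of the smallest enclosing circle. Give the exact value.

32.5

A smallest enclosing disk is always determined by at most three of the input points on its boundary.
The farthest pair is E–F with squared distance 130. The circle on this segment as diameter has centre (0.5, -2.5) and r² = 130/4 = 32.5.
Check A: distance² to centre = 22.5 ≤ 32.5, so it lies inside.
All remaining points lie in this disk, and no smaller disk contains both endpoints, so this is the minimum enclosing circle.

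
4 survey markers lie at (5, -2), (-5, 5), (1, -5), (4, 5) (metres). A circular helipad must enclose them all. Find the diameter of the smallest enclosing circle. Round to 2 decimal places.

The minimum enclosing circle is determined by three boundary points: (5, -2), (-5, 5), (1, -5).
Their circumcentre is (-21/58, 57/58) with r² = 63325/1682.
The farthest remaining point (4, 5) is at distance² 59149/1682 ≤ 63325/1682.
Diameter = 2r = 2√(63325/1682) ≈ 12.27.

12.27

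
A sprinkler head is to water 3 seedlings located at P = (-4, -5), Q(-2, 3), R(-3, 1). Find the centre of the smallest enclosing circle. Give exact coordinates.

(-3, -1)

Side lengths²: PQ² = 68, PR² = 37, QR² = 5.
Since PQ² = 68 ≥ 37 + 5 = 42, the angle opposite PQ is not acute, so the smallest enclosing circle has PQ as diameter.
Centre = midpoint of PQ = (-3, -1), r² = 68/4 = 17.
Centre = (-3, -1).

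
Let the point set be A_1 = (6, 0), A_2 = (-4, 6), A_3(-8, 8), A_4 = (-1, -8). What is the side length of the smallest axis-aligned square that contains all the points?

The bounding box has width 14 and height 16.
An axis-aligned square enclosing the set must have side ≥ max(width, height).
So the minimum side is max(14, 16) = 16.

16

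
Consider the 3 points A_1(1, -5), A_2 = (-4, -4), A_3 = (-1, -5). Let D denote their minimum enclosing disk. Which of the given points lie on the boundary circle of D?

Side lengths²: A_1A_2² = 26, A_1A_3² = 4, A_2A_3² = 10.
Since A_1A_2² = 26 ≥ 10 + 4 = 14, the angle opposite A_1A_2 is not acute, so the smallest enclosing circle has A_1A_2 as diameter.
Centre = midpoint of A_1A_2 = (-1.5, -4.5), r² = 26/4 = 6.5.
The points at distance exactly r from the centre are A_1, A_2 — 2 points.

A_1, A_2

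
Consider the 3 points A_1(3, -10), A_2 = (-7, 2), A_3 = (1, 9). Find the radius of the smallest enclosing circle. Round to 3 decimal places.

Side lengths²: A_1A_2² = 244, A_1A_3² = 365, A_2A_3² = 113.
Since A_1A_3² = 365 ≥ 244 + 113 = 357, the angle opposite A_1A_3 is not acute, so the smallest enclosing circle has A_1A_3 as diameter.
Centre = midpoint of A_1A_3 = (2, -0.5), r² = 365/4 = 91.25.
r = √(91.25) ≈ 9.552.

9.552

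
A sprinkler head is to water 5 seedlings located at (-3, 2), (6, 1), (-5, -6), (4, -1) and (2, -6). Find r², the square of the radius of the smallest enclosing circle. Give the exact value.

The farthest pair is (6, 1)–(-5, -6) with squared distance 170. The circle on this segment as diameter has centre (0.5, -2.5) and r² = 170/4 = 42.5.
Check (-3, 2): distance² to centre = 32.5 ≤ 42.5, so it lies inside.
All remaining points lie in this disk, and no smaller disk contains both endpoints, so this is the minimum enclosing circle.

42.5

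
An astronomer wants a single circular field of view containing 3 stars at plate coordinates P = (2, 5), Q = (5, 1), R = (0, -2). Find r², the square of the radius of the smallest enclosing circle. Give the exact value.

Side lengths²: PQ² = 25, PR² = 53, QR² = 34.
Since PR² = 53 < 34 + 25 = 59, the triangle is acute, so the smallest enclosing circle is the circumcircle.
Circumcentre = (79/58, 81/58), r² = 22525/1682.

22525/1682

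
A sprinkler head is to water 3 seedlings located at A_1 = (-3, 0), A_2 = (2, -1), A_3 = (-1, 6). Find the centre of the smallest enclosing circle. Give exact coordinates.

(0.0625, 2.3125)

Side lengths²: A_1A_2² = 26, A_1A_3² = 40, A_2A_3² = 58.
Since A_2A_3² = 58 < 40 + 26 = 66, the triangle is acute, so the smallest enclosing circle is the circumcircle.
Circumcentre = (0.0625, 2.3125), r² = 14.7265625.
Centre = (0.0625, 2.3125).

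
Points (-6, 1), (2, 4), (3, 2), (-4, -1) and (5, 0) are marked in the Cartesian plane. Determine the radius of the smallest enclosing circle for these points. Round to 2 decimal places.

The minimum enclosing circle of a finite set is fixed by two of the points (as a diameter) or three (as a circumcircle).
The farthest pair is (-6, 1)–(5, 0) with squared distance 122. The circle on this segment as diameter has centre (-0.5, 0.5) and r² = 122/4 = 30.5.
Check (2, 4): distance² to centre = 18.5 ≤ 30.5, so it lies inside.
All remaining points lie in this disk, and no smaller disk contains both endpoints, so this is the minimum enclosing circle.
r = √(30.5) ≈ 5.52.

5.52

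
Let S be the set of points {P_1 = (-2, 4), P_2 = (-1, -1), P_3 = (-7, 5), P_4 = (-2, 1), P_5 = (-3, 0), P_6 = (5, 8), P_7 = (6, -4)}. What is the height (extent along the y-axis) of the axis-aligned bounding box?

max y = 8, min y = -4, so height = 12.

12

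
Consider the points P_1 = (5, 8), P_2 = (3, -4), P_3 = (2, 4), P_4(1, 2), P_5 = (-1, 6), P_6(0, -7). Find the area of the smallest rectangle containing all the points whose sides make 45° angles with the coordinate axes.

140

In coordinates u = x + y, v = x − y the rectangle is axis-aligned; the map (x,y)→(u,v) scales areas by 2.
u-values: 13, -1, 6, 3, 5, -7; range = 13 − (-7) = 20.
v-values: -3, 7, -2, -1, -7, 7; range = 7 − (-7) = 14.
Area = (20 × 14) / 2 = 140.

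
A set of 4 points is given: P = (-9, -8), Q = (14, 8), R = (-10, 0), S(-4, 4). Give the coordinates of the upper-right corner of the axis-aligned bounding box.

x-range [-10, 14], y-range [-8, 8].
The upper-right corner is (14, 8).

(14, 8)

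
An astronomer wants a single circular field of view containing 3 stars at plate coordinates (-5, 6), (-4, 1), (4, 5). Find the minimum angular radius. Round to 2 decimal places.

4.69

Call the three points A, B, C in the order given.
Side lengths²: AB² = 26, AC² = 82, BC² = 80.
Since AC² = 82 < 80 + 26 = 106, the triangle is acute, so the smallest enclosing circle is the circumcircle.
Circumcentre = (-7/11, 47/11), r² = 2665/121.
r = √(2665/121) ≈ 4.69.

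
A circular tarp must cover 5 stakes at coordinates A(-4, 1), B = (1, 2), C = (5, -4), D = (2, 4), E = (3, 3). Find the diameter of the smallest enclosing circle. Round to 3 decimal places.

10.353

By Welzl's lemma the MEC is supported by two points (diametrically opposite) or three points (on a circumcircle).
The minimum enclosing circle is determined by three boundary points: A, C, D.
Their circumcentre is (29/38, -39/38) with r² = 19345/722.
The farthest remaining point E is at distance² 15317/722 ≤ 19345/722.
Diameter = 2r = 2√(19345/722) ≈ 10.353.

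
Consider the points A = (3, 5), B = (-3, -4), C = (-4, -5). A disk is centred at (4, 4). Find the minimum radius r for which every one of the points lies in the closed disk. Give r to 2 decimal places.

12.04

The required radius is the distance from (4, 4) to the farthest point.
Squared distances: 2, 113, 145.
Maximum is 145, attained at C.
r = √145 ≈ 12.04.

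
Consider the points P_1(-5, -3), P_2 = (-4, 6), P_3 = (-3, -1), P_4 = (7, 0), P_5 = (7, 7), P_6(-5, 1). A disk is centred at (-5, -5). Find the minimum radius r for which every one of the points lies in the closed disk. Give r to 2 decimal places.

16.97

The required radius is the distance from (-5, -5) to the farthest point.
Squared distances: 4, 122, 20, 169, 288, 36.
Maximum is 288, attained at P_5.
r = √288 ≈ 16.97.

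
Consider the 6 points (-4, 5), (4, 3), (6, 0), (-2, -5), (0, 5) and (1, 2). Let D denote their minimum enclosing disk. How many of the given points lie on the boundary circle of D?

3

The minimum enclosing circle is determined by three boundary points: (-4, 5), (6, 0), (-2, -5).
Their circumcentre is (1/18, 11/18) with r² = 5785/162.
The farthest remaining point (4, 3) is at distance² 3445/162 ≤ 5785/162.
The points at distance exactly r from the centre are (-4, 5), (6, 0), (-2, -5) — 3 points.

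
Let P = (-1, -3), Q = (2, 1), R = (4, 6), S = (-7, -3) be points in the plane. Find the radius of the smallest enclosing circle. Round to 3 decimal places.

The minimum enclosing circle of a finite set is fixed by two of the points (as a diameter) or three (as a circumcircle).
The farthest pair is R–S with squared distance 202. The circle on this segment as diameter has centre (-1.5, 1.5) and r² = 202/4 = 50.5.
Check P: distance² to centre = 20.5 ≤ 50.5, so it lies inside.
All remaining points lie in this disk, and no smaller disk contains both endpoints, so this is the minimum enclosing circle.
r = √(50.5) ≈ 7.106.

7.106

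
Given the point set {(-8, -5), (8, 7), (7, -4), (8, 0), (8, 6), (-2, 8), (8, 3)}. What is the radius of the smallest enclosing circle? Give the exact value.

10

A smallest enclosing disk is always determined by at most three of the input points on its boundary.
The farthest pair is (-8, -5)–(8, 7) with squared distance 400. The circle on this segment as diameter has centre (0, 1) and r² = 400/4 = 100.
Check (7, -4): distance² to centre = 74 ≤ 100, so it lies inside.
All remaining points lie in this disk, and no smaller disk contains both endpoints, so this is the minimum enclosing circle.
r = √100 = 10.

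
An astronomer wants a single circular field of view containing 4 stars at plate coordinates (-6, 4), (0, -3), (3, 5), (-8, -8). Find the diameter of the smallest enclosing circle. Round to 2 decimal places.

The minimum enclosing circle of a finite set is fixed by two of the points (as a diameter) or three (as a circumcircle).
The farthest pair is (3, 5)–(-8, -8) with squared distance 290. The circle on this segment as diameter has centre (-2.5, -1.5) and r² = 290/4 = 72.5.
Check (-6, 4): distance² to centre = 42.5 ≤ 72.5, so it lies inside.
All remaining points lie in this disk, and no smaller disk contains both endpoints, so this is the minimum enclosing circle.
Diameter = 2r = 2√(72.5) ≈ 17.03.

17.03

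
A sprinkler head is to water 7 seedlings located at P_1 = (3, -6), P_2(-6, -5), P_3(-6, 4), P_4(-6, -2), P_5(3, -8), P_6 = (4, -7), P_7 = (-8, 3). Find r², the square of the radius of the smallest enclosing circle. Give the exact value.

The farthest pair is P_6–P_7 with squared distance 244. The circle on this segment as diameter has centre (-2, -2) and r² = 244/4 = 61.
Check P_1: distance² to centre = 41 ≤ 61, so it lies inside.
All remaining points lie in this disk, and no smaller disk contains both endpoints, so this is the minimum enclosing circle.

61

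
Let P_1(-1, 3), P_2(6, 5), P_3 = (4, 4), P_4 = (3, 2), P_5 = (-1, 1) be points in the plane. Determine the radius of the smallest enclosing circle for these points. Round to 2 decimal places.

The minimum enclosing circle of a finite set is fixed by two of the points (as a diameter) or three (as a circumcircle).
The farthest pair is P_2–P_5 with squared distance 65. The circle on this segment as diameter has centre (2.5, 3) and r² = 65/4 = 16.25.
Check P_1: distance² to centre = 12.25 ≤ 16.25, so it lies inside.
All remaining points lie in this disk, and no smaller disk contains both endpoints, so this is the minimum enclosing circle.
r = √(16.25) ≈ 4.03.

4.03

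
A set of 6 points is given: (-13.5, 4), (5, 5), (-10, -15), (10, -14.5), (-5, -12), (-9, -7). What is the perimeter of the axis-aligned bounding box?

87

Width = max x − min x = 10 − (-13.5) = 23.5.
Height = max y − min y = 5 − (-15) = 20.
Perimeter = 2(23.5 + 20) = 87.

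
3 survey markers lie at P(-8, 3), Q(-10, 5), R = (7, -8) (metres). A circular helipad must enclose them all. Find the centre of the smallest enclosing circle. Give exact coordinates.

(-1.5, -1.5)

Side lengths²: PQ² = 8, PR² = 346, QR² = 458.
Since QR² = 458 ≥ 346 + 8 = 354, the angle opposite QR is not acute, so the smallest enclosing circle has QR as diameter.
Centre = midpoint of QR = (-1.5, -1.5), r² = 458/4 = 114.5.
Centre = (-1.5, -1.5).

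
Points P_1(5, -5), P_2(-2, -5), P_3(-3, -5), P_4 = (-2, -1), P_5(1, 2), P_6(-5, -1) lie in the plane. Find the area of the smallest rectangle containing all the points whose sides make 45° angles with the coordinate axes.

77

In coordinates u = x + y, v = x − y the rectangle is axis-aligned; the map (x,y)→(u,v) scales areas by 2.
u-values: 0, -7, -8, -3, 3, -6; range = 3 − (-8) = 11.
v-values: 10, 3, 2, -1, -1, -4; range = 10 − (-4) = 14.
Area = (11 × 14) / 2 = 77.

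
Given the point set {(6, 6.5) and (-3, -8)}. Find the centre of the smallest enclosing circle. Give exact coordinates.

(1.5, -0.75)

The smallest circle enclosing two points has them as diameter endpoints.
Centre = midpoint = (1.5, -0.75); r² = |(6, 6.5)−(-3, -8)|²/4 = 291.25/4 = 72.8125.
Centre = (1.5, -0.75).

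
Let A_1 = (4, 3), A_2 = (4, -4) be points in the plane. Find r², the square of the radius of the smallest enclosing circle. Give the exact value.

12.25

The smallest circle enclosing two points has them as diameter endpoints.
Centre = midpoint = (4, -0.5); r² = |A_1A_2|²/4 = 49/4 = 12.25.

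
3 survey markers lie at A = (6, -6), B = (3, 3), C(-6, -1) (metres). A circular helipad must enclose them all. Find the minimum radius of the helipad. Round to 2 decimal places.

6.53

Side lengths²: AB² = 90, AC² = 169, BC² = 97.
Since AC² = 169 < 97 + 90 = 187, the triangle is acute, so the smallest enclosing circle is the circumcircle.
Circumcentre = (15/62, -181/62), r² = 81965/1922.
r = √(81965/1922) ≈ 6.53.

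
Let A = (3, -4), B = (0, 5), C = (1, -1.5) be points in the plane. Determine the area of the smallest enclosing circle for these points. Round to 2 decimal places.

70.69

Side lengths²: AB² = 90, AC² = 10.25, BC² = 43.25.
Since AB² = 90 ≥ 43.25 + 10.25 = 53.5, the angle opposite AB is not acute, so the smallest enclosing circle has AB as diameter.
Centre = midpoint of AB = (1.5, 0.5), r² = 90/4 = 22.5.
Area = π·r² = π·22.5 ≈ 70.69.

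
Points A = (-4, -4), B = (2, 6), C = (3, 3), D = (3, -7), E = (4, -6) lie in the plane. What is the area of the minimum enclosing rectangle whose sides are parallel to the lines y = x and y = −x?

In coordinates u = x + y, v = x − y the rectangle is axis-aligned; the map (x,y)→(u,v) scales areas by 2.
u-values: -8, 8, 6, -4, -2; range = 8 − (-8) = 16.
v-values: 0, -4, 0, 10, 10; range = 10 − (-4) = 14.
Area = (16 × 14) / 2 = 112.

112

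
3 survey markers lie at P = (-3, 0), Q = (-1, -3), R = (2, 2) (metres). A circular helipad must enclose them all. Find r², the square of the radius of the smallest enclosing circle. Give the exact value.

Side lengths²: PQ² = 13, PR² = 29, QR² = 34.
Since QR² = 34 < 29 + 13 = 42, the triangle is acute, so the smallest enclosing circle is the circumcircle.
Circumcentre = (-1/38, -7/38), r² = 6409/722.

6409/722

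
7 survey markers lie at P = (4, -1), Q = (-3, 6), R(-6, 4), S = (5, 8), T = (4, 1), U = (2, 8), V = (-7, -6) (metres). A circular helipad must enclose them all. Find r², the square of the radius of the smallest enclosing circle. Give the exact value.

85

The farthest pair is S–V with squared distance 340. The circle on this segment as diameter has centre (-1, 1) and r² = 340/4 = 85.
Check P: distance² to centre = 29 ≤ 85, so it lies inside.
All remaining points lie in this disk, and no smaller disk contains both endpoints, so this is the minimum enclosing circle.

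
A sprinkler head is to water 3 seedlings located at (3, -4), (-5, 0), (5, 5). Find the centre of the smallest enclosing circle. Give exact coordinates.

Call the three points A, B, C in the order given.
Side lengths²: AB² = 80, AC² = 85, BC² = 125.
Since BC² = 125 < 85 + 80 = 165, the triangle is acute, so the smallest enclosing circle is the circumcircle.
Circumcentre = (0.625, 1.25), r² = 33.203125.
Centre = (0.625, 1.25).

(0.625, 1.25)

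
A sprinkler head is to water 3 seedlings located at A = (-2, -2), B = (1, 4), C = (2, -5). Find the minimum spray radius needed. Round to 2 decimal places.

4.53

Side lengths²: AB² = 45, AC² = 25, BC² = 82.
Since BC² = 82 ≥ 45 + 25 = 70, the angle opposite BC is not acute, so the smallest enclosing circle has BC as diameter.
Centre = midpoint of BC = (1.5, -0.5), r² = 82/4 = 20.5.
r = √(20.5) ≈ 4.53.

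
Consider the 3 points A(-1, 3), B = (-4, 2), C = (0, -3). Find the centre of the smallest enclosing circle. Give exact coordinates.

(-61/38, -7/38)

Side lengths²: AB² = 10, AC² = 37, BC² = 41.
Since BC² = 41 < 37 + 10 = 47, the triangle is acute, so the smallest enclosing circle is the circumcircle.
Circumcentre = (-61/38, -7/38), r² = 7585/722.
Centre = (-61/38, -7/38).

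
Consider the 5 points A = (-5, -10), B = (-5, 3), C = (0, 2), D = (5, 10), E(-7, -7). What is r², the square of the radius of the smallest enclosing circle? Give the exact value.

125

A smallest enclosing disk is always determined by at most three of the input points on its boundary.
The farthest pair is A–D with squared distance 500. The circle on this segment as diameter has centre (0, 0) and r² = 500/4 = 125.
Check B: distance² to centre = 34 ≤ 125, so it lies inside.
All remaining points lie in this disk, and no smaller disk contains both endpoints, so this is the minimum enclosing circle.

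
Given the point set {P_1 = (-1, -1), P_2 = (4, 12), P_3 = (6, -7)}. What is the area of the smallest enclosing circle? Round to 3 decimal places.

286.670

Side lengths²: P_1P_2² = 194, P_1P_3² = 85, P_2P_3² = 365.
Since P_2P_3² = 365 ≥ 194 + 85 = 279, the angle opposite P_2P_3 is not acute, so the smallest enclosing circle has P_2P_3 as diameter.
Centre = midpoint of P_2P_3 = (5, 2.5), r² = 365/4 = 91.25.
Area = π·r² = π·91.25 ≈ 286.670.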